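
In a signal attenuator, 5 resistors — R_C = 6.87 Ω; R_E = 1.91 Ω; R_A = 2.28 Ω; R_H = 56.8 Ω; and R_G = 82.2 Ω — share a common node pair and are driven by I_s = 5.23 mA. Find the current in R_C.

ΣG = 1/6.87 + 1/1.91 + 1/2.28 + 1/56.8 + 1/82.2 = 1.137.
Current divider: I(R_C) = I_s · G_k/ΣG = 5.23 × (0.1456/1.137) = 5.23 × 0.1280 = 0.6693 mA.

I ≈ 0.669 mA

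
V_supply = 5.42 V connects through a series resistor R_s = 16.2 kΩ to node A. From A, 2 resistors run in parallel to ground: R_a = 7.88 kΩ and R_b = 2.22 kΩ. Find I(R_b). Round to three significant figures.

Combine the parallel branches: R_p = (1/7.88 + 1/2.22)⁻¹ = 1.732 kΩ.
V_A by voltage divider: V_A = 5.42 × 1.732/(16.2 + 1.732) = 0.5235 V.
I(R_b) = V_A / R_b = 0.5235/2.22 = 0.2358 mA.

I ≈ 0.236 mA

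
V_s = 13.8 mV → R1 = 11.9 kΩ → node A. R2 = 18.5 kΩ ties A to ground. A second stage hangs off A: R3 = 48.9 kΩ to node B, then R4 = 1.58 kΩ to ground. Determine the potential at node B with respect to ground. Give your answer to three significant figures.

V_B ≈ 0.230 mV

Looking into the second stage from A: R3 + R4 = 50.48 kΩ appears in parallel with R2.
Effective lower resistance at A: R2 ‖ 50.48 = 13.54 kΩ.
V_A = 13.8 × 13.54/(11.9 + 13.54) = 7.344 mV.
Stage 2 is unloaded, so V_B = V_A · R4/(R3+R4) = 7.344 × 1.58/50.48 = 0.2299 mV.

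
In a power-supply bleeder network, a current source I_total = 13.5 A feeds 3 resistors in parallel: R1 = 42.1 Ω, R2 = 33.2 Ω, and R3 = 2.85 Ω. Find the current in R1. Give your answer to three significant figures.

ΣG = 1/42.1 + 1/33.2 + 1/2.85 = 0.4048.
Current divider: I(R1) = I_total · G_k/ΣG = 13.5 × (0.02375/0.4048) = 13.5 × 0.05869 = 0.7923 A.

I ≈ 0.792 A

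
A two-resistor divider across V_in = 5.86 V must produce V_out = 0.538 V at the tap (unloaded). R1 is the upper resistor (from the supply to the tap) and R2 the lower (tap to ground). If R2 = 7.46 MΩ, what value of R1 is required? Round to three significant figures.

R1 ≈ 73.8 MΩ

Required fraction k = V_out/V_in = 0.09181.
R1 = R2·(1/k − 1) = 7.46 × 9.892 = 73.80 MΩ.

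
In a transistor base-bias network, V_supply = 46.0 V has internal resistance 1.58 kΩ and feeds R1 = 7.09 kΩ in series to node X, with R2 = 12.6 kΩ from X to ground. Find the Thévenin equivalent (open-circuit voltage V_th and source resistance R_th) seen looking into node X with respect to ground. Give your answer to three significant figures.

V_th ≈ 27.2 V, R_th ≈ 5.14 kΩ

R1' = 1.58 + 7.09 = 8.670 kΩ (source resistance + R1).
Open-circuit (no load on X): V_th = V_supply · R2/(R1' + R2) = 46.0 × 12.6/(8.670 + 12.6) = 27.25 V.
Looking into X with the source shorted: R_th = R1'·R2/(R1'+R2) = 8.670 × 12.6/21.27 = 5.136 kΩ.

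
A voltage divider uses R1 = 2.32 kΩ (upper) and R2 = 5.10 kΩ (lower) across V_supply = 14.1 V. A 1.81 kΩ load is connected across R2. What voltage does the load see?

V_out ≈ 5.15 V

The load sits in parallel with R2, giving an effective lower resistance R2' = R2·R_L/(R2+R_L) = 1.336 kΩ.
Then V_out = V_supply · R2'/(R1 + R2') = 14.1 × 1.336/3.656 = 5.152 V.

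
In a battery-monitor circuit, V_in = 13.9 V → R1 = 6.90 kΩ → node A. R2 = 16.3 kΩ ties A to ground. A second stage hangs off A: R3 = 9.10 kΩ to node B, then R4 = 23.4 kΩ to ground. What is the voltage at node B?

V_B ≈ 6.12 V

The second stage (R3 + R4 = 32.50 kΩ) loads node A in parallel with R2.
Effective lower resistance at A: R2 ‖ 32.50 = 10.86 kΩ.
V_A = 13.9 × 10.86/(6.90 + 10.86) = 8.498 V.
Then the unloaded second divider: V_B = V_A × R4/(R3+R4) = 8.498 × 0.7200 = 6.119 V.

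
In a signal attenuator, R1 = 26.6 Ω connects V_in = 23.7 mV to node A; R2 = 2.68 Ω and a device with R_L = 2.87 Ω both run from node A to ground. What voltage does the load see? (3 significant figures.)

R2 ‖ R_L = (2.68 × 2.87)/(2.68 + 2.87) = 1.386 Ω.
Then V_out = V_in · R2'/(R1 + R2') = 23.7 × 1.386/27.99 = 1.174 mV.
(Unloaded it would be 2.17 mV; the load pulls it down.)

V_out ≈ 1.17 mV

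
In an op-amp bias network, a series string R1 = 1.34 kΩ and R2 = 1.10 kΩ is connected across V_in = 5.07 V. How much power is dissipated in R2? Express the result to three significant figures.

The common current is I = 5.07/2.440 = 2.078 mA.
P(R2) = I²·R2 = (2.078)² × 1.10 = 4.749 mW.

P ≈ 4.75 mW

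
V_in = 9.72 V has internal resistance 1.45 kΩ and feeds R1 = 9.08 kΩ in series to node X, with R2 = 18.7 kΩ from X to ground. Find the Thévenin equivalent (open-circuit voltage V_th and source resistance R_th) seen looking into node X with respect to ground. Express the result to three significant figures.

R1' = 1.45 + 9.08 = 10.53 kΩ (source resistance + R1).
With X open, the divider is unloaded: V_th = 9.72 × 18.7/29.23 = 6.218 V.
Zeroing V_in shorts the top of R1' to ground, so R_th = R1' ‖ R2 = 6.737 kΩ.

V_th ≈ 6.22 V, R_th ≈ 6.74 kΩ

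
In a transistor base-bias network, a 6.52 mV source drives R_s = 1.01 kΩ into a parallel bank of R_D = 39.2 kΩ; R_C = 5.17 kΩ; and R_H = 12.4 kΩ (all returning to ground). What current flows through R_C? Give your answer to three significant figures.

I ≈ 0.968 µA

Combine the parallel branches: R_p = (1/39.2 + 1/5.17 + 1/12.4)⁻¹ = 3.338 kΩ.
Node voltage V_A = V_supply · R_p/(R_s + R_p) = 6.52 × 0.7677 = 5.005 mV.
Branch current I = V_A/R_C = 5.005/5.17 = 0.9682 µA.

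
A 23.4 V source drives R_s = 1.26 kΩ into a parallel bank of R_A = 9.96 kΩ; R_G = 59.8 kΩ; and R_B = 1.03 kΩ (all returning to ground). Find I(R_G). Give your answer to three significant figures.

Equivalent of the parallel group: R_p = 0.9191 kΩ.
V_A by voltage divider: V_A = 23.4 × 0.9191/(1.26 + 0.9191) = 9.870 V.
Branch current I = V_A/R_G = 9.870/59.8 = 0.1650 mA.
(Check via current divider: I_total = 10.74 mA; share G_k/ΣG = 0.01537 → same result.)

I ≈ 0.165 mA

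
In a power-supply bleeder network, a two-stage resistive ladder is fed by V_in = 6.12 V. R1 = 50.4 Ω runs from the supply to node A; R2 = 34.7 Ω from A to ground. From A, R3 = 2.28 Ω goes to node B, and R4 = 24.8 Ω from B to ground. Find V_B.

V_B ≈ 1.30 V

Node A sees R2 in parallel with the series input of stage 2, R3 + R4 = 27.08 Ω.
Effective lower resistance at A: R2 ‖ 27.08 = 15.21 Ω.
So V_A = 6.12 × 0.2318 = 1.419 V.
Stage 2 is unloaded, so V_B = V_A · R4/(R3+R4) = 1.419 × 24.8/27.08 = 1.299 V.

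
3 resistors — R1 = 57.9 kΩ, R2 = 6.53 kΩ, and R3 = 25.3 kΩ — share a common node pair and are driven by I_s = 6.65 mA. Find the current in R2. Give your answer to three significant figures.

Conductances: ΣG = 1/57.9 + 1/6.53 + 1/25.3 = 0.2099 (1/kΩ).
R2 takes the fraction G_k/ΣG = 0.1531/0.2099 = 0.7295, so I = 6.65 × 0.7295 = 4.851 mA.

I ≈ 4.85 mA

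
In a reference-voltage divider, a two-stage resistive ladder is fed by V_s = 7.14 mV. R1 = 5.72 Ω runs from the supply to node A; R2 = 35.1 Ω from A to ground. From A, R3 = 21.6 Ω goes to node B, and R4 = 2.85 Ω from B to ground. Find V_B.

V_B ≈ 0.596 mV

The second stage (R3 + R4 = 24.45 Ω) loads node A in parallel with R2.
R2 ‖ (R3+R4) = 14.41 Ω.
V_A = 7.14 × 14.41/(5.72 + 14.41) = 5.111 mV.
Then the unloaded second divider: V_B = V_A × R4/(R3+R4) = 5.111 × 0.1166 = 0.5958 mV.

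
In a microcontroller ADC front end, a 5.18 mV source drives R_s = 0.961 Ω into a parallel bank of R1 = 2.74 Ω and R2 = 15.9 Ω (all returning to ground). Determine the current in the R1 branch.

Parallel bank: R_p = 1/(1/2.74 + 1/15.9) = 2.337 Ω.
V_A by voltage divider: V_A = 5.18 × 2.337/(0.961 + 2.337) = 3.671 mV.
I(R1) = V_A / R1 = 3.671/2.74 = 1.340 mA.
(Check via current divider: I_total = 1.571 mA; share G_k/ΣG = 0.8530 → same result.)

I ≈ 1.34 mA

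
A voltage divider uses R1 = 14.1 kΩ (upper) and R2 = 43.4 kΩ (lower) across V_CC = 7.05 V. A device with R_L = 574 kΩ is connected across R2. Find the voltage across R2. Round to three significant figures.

V_out ≈ 5.22 V

First combine the lower leg with the load: R2 ‖ R_L = 40.35 kΩ.
Then V_out = V_CC · R2'/(R1 + R2') = 7.05 × 40.35/54.45 = 5.224 V.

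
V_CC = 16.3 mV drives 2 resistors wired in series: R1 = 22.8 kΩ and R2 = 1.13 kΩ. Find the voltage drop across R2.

ΣR = 22.8 + 1.13 = 23.93 kΩ.
V = V_CC · R/ΣR = 16.3 × 0.04722 = 0.7697 mV.

V ≈ 0.770 mV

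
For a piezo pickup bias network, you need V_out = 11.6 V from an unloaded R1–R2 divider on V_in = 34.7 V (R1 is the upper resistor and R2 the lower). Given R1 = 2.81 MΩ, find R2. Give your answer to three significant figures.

R2 ≈ 1.41 MΩ

The divider ratio is R2/(R1+R2) = 11.6/34.7 = 0.3343.
R2 = R1 · 0.3343/(1 − 0.3343) = 1.411 MΩ.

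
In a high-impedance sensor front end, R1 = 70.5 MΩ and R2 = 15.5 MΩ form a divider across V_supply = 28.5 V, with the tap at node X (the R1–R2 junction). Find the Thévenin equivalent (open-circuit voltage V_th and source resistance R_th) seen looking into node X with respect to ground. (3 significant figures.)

Open-circuit (no load on X): V_th = V_supply · R2/(R1 + R2) = 28.5 × 15.5/(70.50 + 15.5) = 5.137 V.
With V_supply suppressed (replaced by a short), R_th = R1 ‖ R2 = (70.50 × 15.5)/(70.50 + 15.5) = 12.71 MΩ.

V_th ≈ 5.14 V, R_th ≈ 12.7 MΩ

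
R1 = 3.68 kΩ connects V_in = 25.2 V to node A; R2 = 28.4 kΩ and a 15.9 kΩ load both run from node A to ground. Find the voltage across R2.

R2 ‖ R_L = (28.4 × 15.9)/(28.4 + 15.9) = 10.19 kΩ.
Now apply the divider: V_out = 25.2 × 0.7347 = 18.52 V.
(Unloaded it would be 22.3 V; the load pulls it down.)

V_out ≈ 18.5 V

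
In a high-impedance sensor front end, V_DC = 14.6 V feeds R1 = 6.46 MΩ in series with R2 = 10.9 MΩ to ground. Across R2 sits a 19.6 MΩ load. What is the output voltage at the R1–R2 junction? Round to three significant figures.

The load sits in parallel with R2, giving an effective lower resistance R2' = R2·R_L/(R2+R_L) = 7.005 MΩ.
Now apply the divider: V_out = 14.6 × 0.5202 = 7.595 V.

V_out ≈ 7.60 V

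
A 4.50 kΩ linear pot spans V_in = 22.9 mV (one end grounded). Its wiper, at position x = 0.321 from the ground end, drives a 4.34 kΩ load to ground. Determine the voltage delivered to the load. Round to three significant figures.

V_out ≈ 6.00 mV

Lower segment x·R_p = 1.445 kΩ; upper segment (1−x)·R_p = 3.056 kΩ.
R_L loads the lower segment: effective lower R = 1.084 kΩ.
Then V_out = V_in · 1.084/(3.056 + 1.084) = 5.996 mV.
(Unloaded: V_out = x·V_in = 7.35 mV.)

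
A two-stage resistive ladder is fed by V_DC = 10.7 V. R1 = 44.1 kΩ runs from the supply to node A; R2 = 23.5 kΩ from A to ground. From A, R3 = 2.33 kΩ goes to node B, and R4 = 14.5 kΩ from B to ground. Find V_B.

The second stage (R3 + R4 = 16.83 kΩ) loads node A in parallel with R2.
Effective lower resistance at A: R2 ‖ 16.83 = 9.807 kΩ.
V_A = 10.7 × 9.807/(44.1 + 9.807) = 1.947 V.
Stage 2 is unloaded, so V_B = V_A · R4/(R3+R4) = 1.947 × 14.5/16.83 = 1.677 V.

V_B ≈ 1.68 V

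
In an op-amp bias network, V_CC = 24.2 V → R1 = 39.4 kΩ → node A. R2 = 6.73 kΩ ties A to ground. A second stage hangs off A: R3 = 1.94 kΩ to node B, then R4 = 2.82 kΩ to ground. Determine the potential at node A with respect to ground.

V_A ≈ 1.60 V

Looking into the second stage from A: R3 + R4 = 4.760 kΩ appears in parallel with R2.
R2 ‖ (R3+R4) = 2.788 kΩ.
So V_A = 24.2 × 0.06609 = 1.599 V.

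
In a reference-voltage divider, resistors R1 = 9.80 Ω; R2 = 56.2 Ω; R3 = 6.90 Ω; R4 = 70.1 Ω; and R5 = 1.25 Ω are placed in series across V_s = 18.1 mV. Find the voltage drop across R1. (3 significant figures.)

V ≈ 1.23 mV

ΣR = 9.80 + 56.2 + 6.90 + 70.1 + 1.25 = 144.2 Ω.
V = V_s · R/ΣR = 18.1 × 0.06794 = 1.230 mV.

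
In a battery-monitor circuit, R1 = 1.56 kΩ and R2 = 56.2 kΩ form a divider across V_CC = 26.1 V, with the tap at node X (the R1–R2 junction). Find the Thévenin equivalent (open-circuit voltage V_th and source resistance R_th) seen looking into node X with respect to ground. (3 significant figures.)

V_th ≈ 25.4 V, R_th ≈ 1.52 kΩ

Open-circuit (no load on X): V_th = V_CC · R2/(R1 + R2) = 26.1 × 56.2/(1.560 + 56.2) = 25.40 V.
Looking into X with the source shorted: R_th = R1·R2/(R1+R2) = 1.560 × 56.2/57.76 = 1.518 kΩ.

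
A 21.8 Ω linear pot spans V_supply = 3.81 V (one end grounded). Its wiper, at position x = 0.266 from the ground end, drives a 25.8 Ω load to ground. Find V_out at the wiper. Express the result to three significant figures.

V_out ≈ 0.870 V

Split the track: R_lower = x·R_p = 5.799 Ω, R_upper = (1−x)·R_p = 16.00 Ω.
Lower segment in parallel with the load: 5.799 ‖ 25.8 = 4.735 Ω.
Loaded-divider output: V_out = 3.81 × 0.2283 = 0.8699 V.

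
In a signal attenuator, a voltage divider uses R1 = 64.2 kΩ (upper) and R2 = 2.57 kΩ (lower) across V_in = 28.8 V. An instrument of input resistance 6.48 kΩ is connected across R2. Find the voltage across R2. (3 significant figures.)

V_out ≈ 0.802 V

R2 ‖ R_L = (2.57 × 6.48)/(2.57 + 6.48) = 1.840 kΩ.
Now apply the divider: V_out = 28.8 × 0.02786 = 0.8025 V.
(Unloaded it would be 1.11 V; the load pulls it down.)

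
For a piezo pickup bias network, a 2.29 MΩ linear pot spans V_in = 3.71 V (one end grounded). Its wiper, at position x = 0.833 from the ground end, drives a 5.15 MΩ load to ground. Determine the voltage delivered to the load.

The pot divides into 0.3824 MΩ above the wiper and 1.908 MΩ below.
R_L loads the lower segment: effective lower R = 1.392 MΩ.
V_out = 3.71 × 1.392/(0.3824 + 1.392) = 2.910 V.

V_out ≈ 2.91 V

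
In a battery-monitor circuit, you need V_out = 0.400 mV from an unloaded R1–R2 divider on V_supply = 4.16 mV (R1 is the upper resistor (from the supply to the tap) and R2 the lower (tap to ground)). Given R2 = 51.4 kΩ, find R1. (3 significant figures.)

V_out/V_supply = R2/(R1+R2) = 0.09615.
Rearranging, R1 = R2·(1−k)/k = 51.4 × 9.400 = 483.2 kΩ.

R1 ≈ 483 kΩ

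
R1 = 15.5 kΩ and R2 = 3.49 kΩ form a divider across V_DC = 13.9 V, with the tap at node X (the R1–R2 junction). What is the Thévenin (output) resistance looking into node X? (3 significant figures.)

With V_DC suppressed (replaced by a short), R_th = R1 ‖ R2 = (15.50 × 3.49)/(15.50 + 3.49) = 2.849 kΩ.

R_th ≈ 2.85 kΩ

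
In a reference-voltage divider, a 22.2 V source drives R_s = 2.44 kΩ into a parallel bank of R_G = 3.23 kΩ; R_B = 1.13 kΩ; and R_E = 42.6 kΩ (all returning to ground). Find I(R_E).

I ≈ 0.131 mA

Parallel bank: R_p = 1/(1/3.23 + 1/1.13 + 1/42.6) = 0.8210 kΩ.
V_A by voltage divider: V_A = 22.2 × 0.8210/(2.44 + 0.8210) = 5.589 V.
Branch current I = V_A/R_E = 5.589/42.6 = 0.1312 mA.
(Check via current divider: I_total = 6.808 mA; share G_k/ΣG = 0.01927 → same result.)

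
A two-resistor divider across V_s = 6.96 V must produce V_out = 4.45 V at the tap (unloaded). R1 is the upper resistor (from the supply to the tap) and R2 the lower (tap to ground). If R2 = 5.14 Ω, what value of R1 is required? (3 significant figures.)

The divider ratio is R2/(R1+R2) = 4.45/6.96 = 0.6394.
R1 = R2·(1/k − 1) = 5.14 × 0.5640 = 2.899 Ω.

R1 ≈ 2.90 Ω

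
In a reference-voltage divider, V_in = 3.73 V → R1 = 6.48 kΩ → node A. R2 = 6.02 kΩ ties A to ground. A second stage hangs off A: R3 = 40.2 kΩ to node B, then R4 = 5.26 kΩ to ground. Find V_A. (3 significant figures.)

V_A ≈ 1.68 V

Node A sees R2 in parallel with the series input of stage 2, R3 + R4 = 45.46 kΩ.
Effective lower resistance at A: R2 ‖ 45.46 = 5.316 kΩ.
First divider: V_A = V_in · 5.316/(6.48 + 5.316) = 1.681 V.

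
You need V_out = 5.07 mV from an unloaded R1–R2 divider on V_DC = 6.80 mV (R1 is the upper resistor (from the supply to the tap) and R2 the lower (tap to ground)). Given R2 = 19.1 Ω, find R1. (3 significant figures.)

R1 ≈ 6.52 Ω

Required fraction k = V_out/V_DC = 0.7456.
So R1 = R2 · (V_DC/V_out − 1) = 19.1 × (6.80/5.07 − 1) = 19.1 × 0.3412 = 6.517 Ω.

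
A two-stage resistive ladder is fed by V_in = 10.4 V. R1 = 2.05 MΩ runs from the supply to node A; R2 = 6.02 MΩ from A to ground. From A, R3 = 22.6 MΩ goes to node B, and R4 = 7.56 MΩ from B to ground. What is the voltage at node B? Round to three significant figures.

V_B ≈ 1.85 V

Node A sees R2 in parallel with the series input of stage 2, R3 + R4 = 30.16 MΩ.
Effective lower resistance at A: R2 ‖ 30.16 = 5.018 MΩ.
V_A = 10.4 × 5.018/(2.05 + 5.018) = 7.384 V.
Then the unloaded second divider: V_B = V_A × R4/(R3+R4) = 7.384 × 0.2507 = 1.851 V.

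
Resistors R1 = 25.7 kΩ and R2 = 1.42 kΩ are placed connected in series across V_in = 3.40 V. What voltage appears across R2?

V ≈ 0.178 V

Total series resistance ΣR = 25.7 + 1.42 = 27.12 kΩ.
Voltage divider: V = V_in · (1.420 / 27.12) = 3.40 × 0.05236 = 0.1780 V.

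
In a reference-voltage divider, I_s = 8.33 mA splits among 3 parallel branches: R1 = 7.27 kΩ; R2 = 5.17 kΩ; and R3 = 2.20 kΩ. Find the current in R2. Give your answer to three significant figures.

I ≈ 2.05 mA

ΣG = 1/7.27 + 1/5.17 + 1/2.20 = 0.7855.
Current divider: I(R2) = I_s · G_k/ΣG = 8.33 × (0.1934/0.7855) = 8.33 × 0.2462 = 2.051 mA.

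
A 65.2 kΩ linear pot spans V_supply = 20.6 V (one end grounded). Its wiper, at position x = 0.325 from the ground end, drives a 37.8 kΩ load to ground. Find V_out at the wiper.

Split the track: R_lower = x·R_p = 21.19 kΩ, R_upper = (1−x)·R_p = 44.01 kΩ.
(x·R_p) ‖ R_L = 13.58 kΩ.
Loaded-divider output: V_out = 20.6 × 0.2358 = 4.857 V.
(Unloaded: V_out = x·V_supply = 6.70 V.)

V_out ≈ 4.86 V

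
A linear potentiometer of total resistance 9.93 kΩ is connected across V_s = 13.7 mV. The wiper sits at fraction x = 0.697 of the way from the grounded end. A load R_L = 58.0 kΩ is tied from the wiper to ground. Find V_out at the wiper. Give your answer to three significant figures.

Split the track: R_lower = x·R_p = 6.921 kΩ, R_upper = (1−x)·R_p = 3.009 kΩ.
Lower segment in parallel with the load: 6.921 ‖ 58.0 = 6.183 kΩ.
Loaded-divider output: V_out = 13.7 × 0.6727 = 9.216 mV.

V_out ≈ 9.22 mV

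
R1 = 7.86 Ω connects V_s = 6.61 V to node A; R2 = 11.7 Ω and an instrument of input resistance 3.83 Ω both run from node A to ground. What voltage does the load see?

V_out ≈ 1.77 V

First combine the lower leg with the load: R2 ‖ R_L = 2.885 Ω.
Now apply the divider: V_out = 6.61 × 0.2685 = 1.775 V.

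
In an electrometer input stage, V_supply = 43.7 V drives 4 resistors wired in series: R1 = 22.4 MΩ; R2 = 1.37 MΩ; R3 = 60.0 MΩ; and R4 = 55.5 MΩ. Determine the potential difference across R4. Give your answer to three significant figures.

ΣR = 22.4 + 1.37 + 60.0 + 55.5 = 139.3 MΩ.
V = V_supply · R/ΣR = 43.7 × 0.3985 = 17.41 V.

V ≈ 17.4 V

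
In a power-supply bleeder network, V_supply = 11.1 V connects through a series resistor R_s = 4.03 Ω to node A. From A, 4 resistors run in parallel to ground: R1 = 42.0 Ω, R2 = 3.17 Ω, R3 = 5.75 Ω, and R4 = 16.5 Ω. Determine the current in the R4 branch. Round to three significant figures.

I ≈ 0.203 A

Combine the parallel branches: R_p = (1/42.0 + 1/3.17 + 1/5.75 + 1/16.5)⁻¹ = 1.743 Ω.
V_A = 11.1 × 1.743/5.773 = 3.351 V.
Branch current I = V_A/R4 = 3.351/16.5 = 0.2031 A.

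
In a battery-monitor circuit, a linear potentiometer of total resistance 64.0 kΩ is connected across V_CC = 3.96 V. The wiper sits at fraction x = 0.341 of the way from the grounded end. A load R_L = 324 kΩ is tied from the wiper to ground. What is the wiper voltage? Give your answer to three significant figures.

Lower segment x·R_p = 21.82 kΩ; upper segment (1−x)·R_p = 42.18 kΩ.
Lower segment in parallel with the load: 21.82 ‖ 324 = 20.45 kΩ.
Then V_out = V_CC · 20.45/(42.18 + 20.45) = 1.293 V.

V_out ≈ 1.29 V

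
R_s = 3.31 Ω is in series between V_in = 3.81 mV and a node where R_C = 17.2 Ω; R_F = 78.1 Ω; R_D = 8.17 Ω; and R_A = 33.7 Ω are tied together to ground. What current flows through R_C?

Combine the parallel branches: R_p = (1/17.2 + 1/78.1 + 1/8.17 + 1/33.7)⁻¹ = 4.484 Ω.
V_A = 3.81 × 4.484/7.794 = 2.192 mV.
Branch current I = V_A/R_C = 2.192/17.2 = 0.1274 mA.

I ≈ 0.127 mA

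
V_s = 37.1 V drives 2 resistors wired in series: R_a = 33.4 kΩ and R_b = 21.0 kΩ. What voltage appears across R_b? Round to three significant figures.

V ≈ 14.3 V

Series total: ΣR = 33.4 + 21.0 = 54.40 kΩ.
Voltage divider: V = V_s · (21.00 / 54.40) = 37.1 × 0.3860 = 14.32 V.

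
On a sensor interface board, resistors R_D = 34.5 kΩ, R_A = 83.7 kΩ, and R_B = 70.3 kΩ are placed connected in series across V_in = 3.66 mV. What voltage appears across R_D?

Series total: ΣR = 34.5 + 83.7 + 70.3 = 188.5 kΩ.
Voltage divider: V = V_in · (34.50 / 188.5) = 3.66 × 0.1830 = 0.6699 mV.

V ≈ 0.670 mV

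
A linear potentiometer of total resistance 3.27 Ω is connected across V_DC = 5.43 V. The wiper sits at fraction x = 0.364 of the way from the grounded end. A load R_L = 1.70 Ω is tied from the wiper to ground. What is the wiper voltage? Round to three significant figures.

Lower segment x·R_p = 1.190 Ω; upper segment (1−x)·R_p = 2.080 Ω.
Lower segment in parallel with the load: 1.190 ‖ 1.70 = 0.7001 Ω.
Loaded-divider output: V_out = 5.43 × 0.2518 = 1.368 V.

V_out ≈ 1.37 V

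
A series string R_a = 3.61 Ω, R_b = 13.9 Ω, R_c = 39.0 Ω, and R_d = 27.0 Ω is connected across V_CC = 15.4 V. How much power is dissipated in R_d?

P ≈ 0.918 W

ΣR = 83.51 Ω → I = 15.4/83.51 = 0.1844 A.
V(R_d) = I·R = 4.979 V; P = V·I = 4.979 × 0.1844 = 0.9182 W.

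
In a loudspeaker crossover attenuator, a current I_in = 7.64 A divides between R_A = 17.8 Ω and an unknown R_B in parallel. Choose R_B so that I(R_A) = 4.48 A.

The fraction through R_A equals R_B/(R_A+R_B).
4.48/7.64 = R_B/(R_A + R_B) → R_B = R_A · (0.5864)/(1 − 0.5864) = 17.8 × 1.418 = 25.24 Ω.

R_B ≈ 25.2 Ω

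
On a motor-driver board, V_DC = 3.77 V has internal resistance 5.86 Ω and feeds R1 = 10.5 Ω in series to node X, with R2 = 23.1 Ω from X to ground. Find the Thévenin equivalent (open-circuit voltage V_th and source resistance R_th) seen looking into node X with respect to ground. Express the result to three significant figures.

V_th ≈ 2.21 V, R_th ≈ 9.58 Ω

R1' = 5.86 + 10.5 = 16.36 Ω (source resistance + R1).
With X open, the divider is unloaded: V_th = 3.77 × 23.1/39.46 = 2.207 V.
With V_DC suppressed (replaced by a short), R_th = R1' ‖ R2 = (16.36 × 23.1)/(16.36 + 23.1) = 9.577 Ω.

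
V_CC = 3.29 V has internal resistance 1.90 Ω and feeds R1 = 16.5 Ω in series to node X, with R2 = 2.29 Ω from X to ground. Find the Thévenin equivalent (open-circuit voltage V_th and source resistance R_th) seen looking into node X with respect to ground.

R1' = 1.90 + 16.5 = 18.40 Ω (source resistance + R1).
V_th is the unloaded tap voltage: V_CC · R2/(R1'+R2) = 3.29 × 0.1107 = 0.3641 V.
With V_CC suppressed (replaced by a short), R_th = R1' ‖ R2 = (18.40 × 2.29)/(18.40 + 2.29) = 2.037 Ω.

V_th ≈ 0.364 V, R_th ≈ 2.04 Ω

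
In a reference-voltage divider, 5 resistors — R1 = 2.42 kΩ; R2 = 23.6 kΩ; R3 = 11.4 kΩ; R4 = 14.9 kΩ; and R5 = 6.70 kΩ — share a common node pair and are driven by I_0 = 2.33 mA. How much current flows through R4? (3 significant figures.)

I ≈ 0.206 mA

Conductances: ΣG = 1/2.42 + 1/23.6 + 1/11.4 + 1/14.9 + 1/6.70 = 0.7597 (1/kΩ).
By the current-divider rule, I = I_0 · G_k/ΣG = 2.33 × 0.08834 = 0.2058 mA.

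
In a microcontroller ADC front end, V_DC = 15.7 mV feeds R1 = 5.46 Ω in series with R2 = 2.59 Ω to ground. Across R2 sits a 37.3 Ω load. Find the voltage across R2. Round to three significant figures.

R2 ‖ R_L = (2.59 × 37.3)/(2.59 + 37.3) = 2.422 Ω.
Now apply the divider: V_out = 15.7 × 0.3073 = 4.824 mV.
(Unloaded it would be 5.05 mV; the load pulls it down.)

V_out ≈ 4.82 mV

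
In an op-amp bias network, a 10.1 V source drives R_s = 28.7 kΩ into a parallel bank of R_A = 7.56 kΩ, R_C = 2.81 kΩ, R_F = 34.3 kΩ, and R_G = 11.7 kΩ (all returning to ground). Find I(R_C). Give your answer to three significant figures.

I ≈ 0.196 mA

Parallel bank: R_p = 1/(1/7.56 + 1/2.81 + 1/34.3 + 1/11.7) = 1.659 kΩ.
V_A by voltage divider: V_A = 10.1 × 1.659/(28.7 + 1.659) = 0.5519 V.
I(R_C) = V_A / R_C = 0.5519/2.81 = 0.1964 mA.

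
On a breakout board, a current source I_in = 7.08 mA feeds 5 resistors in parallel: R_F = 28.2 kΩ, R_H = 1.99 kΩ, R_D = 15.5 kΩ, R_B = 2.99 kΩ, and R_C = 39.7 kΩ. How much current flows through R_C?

Total conductance ΣG = 1/28.2 + 1/1.99 + 1/15.5 + 1/2.99 + 1/39.7 = 0.9621 (units of 1/kΩ).
By the current-divider rule, I = I_in · G_k/ΣG = 7.08 × 0.02618 = 0.1854 mA.

I ≈ 0.185 mA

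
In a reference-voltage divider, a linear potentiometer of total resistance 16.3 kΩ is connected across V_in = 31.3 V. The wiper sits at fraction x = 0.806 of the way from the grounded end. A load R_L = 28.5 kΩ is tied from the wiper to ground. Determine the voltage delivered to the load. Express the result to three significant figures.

V_out ≈ 23.2 V

The pot divides into 3.162 kΩ above the wiper and 13.14 kΩ below.
Lower segment in parallel with the load: 13.14 ‖ 28.5 = 8.992 kΩ.
V_out = 31.3 × 8.992/(3.162 + 8.992) = 23.16 V.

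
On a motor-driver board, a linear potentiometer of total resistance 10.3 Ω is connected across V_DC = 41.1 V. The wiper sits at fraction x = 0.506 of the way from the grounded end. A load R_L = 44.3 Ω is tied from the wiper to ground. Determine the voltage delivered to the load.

V_out ≈ 19.7 V

The pot divides into 5.088 Ω above the wiper and 5.212 Ω below.
(x·R_p) ‖ R_L = 4.663 Ω.
Then V_out = V_DC · 4.663/(5.088 + 4.663) = 19.65 V.
(Unloaded: V_out = x·V_DC = 20.8 V.)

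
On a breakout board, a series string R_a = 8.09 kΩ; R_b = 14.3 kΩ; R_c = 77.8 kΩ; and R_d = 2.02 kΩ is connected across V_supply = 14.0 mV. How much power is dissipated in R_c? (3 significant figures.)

The common current is I = 14.0/102.2 = 0.1370 µA.
V(R_c) = I·R = 10.66 mV; P = V·I = 10.66 × 0.1370 = 1.460 nW.

P ≈ 1.46 nW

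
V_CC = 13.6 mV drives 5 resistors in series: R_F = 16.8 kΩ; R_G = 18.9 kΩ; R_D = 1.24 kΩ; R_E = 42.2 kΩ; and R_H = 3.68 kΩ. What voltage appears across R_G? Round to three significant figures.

Series total: ΣR = 16.8 + 18.9 + 1.24 + 42.2 + 3.68 = 82.82 kΩ.
Voltage divider: V = V_CC · (18.90 / 82.82) = 13.6 × 0.2282 = 3.104 mV.

V ≈ 3.10 mV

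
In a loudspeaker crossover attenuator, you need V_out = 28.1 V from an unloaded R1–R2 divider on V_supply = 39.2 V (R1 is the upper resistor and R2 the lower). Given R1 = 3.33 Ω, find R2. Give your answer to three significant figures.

R2 ≈ 8.43 Ω

Required fraction k = V_out/V_supply = 0.7168.
So R2 = R1 · V_out/(V_supply − V_out) = 3.33 × 28.1/(39.2 − 28.1) = 3.33 × 2.532 = 8.430 Ω.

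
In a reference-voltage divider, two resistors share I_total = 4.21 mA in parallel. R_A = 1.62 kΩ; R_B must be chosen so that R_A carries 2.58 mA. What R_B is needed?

R_B ≈ 2.56 kΩ

In a two-way split, I_A/I_total = R_B/(R_A + R_B).
2.58/4.21 = R_B/(R_A + R_B) → R_B = R_A · (0.6128)/(1 − 0.6128) = 1.62 × 1.583 = 2.564 kΩ.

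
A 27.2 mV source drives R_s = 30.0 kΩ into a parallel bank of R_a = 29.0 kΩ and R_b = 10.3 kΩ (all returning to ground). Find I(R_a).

I ≈ 0.190 µA

Equivalent of the parallel group: R_p = 7.601 kΩ.
V_A = 27.2 × 7.601/37.60 = 5.498 mV.
I(R_a) = V_A / R_a = 5.498/29.0 = 0.1896 µA.
(Check via current divider: I_total = 0.7234 µA; share G_k/ΣG = 0.2621 → same result.)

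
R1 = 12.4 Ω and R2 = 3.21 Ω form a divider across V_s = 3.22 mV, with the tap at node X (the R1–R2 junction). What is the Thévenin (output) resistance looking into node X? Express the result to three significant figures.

With V_s suppressed (replaced by a short), R_th = R1 ‖ R2 = (12.40 × 3.21)/(12.40 + 3.21) = 2.550 Ω.

R_th ≈ 2.55 Ω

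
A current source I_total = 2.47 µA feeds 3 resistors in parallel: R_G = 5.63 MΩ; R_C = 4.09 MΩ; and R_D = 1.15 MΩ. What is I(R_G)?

Total conductance ΣG = 1/5.63 + 1/4.09 + 1/1.15 = 1.292 (units of 1/MΩ).
R_G takes the fraction G_k/ΣG = 0.1776/1.292 = 0.1375, so I = 2.47 × 0.1375 = 0.3397 µA.

I ≈ 0.340 µA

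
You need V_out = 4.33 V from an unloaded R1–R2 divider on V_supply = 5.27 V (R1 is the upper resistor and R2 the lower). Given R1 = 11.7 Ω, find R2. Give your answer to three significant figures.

R2 ≈ 53.9 Ω

The divider ratio is R2/(R1+R2) = 4.33/5.27 = 0.8216.
Rearranging, R2 = R1·k/(1−k) = 11.7 × 4.606 = 53.89 Ω.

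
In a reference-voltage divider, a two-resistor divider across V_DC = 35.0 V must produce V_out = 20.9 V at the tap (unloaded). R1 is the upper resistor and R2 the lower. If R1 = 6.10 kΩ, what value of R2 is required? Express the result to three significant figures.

R2 ≈ 9.04 kΩ

V_out/V_DC = R2/(R1+R2) = 0.5971.
R2 = R1 · 0.5971/(1 − 0.5971) = 9.042 kΩ.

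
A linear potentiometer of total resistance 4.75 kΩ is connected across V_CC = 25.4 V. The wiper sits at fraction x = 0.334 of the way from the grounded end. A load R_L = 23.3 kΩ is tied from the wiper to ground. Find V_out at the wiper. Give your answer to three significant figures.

The pot divides into 3.163 kΩ above the wiper and 1.587 kΩ below.
(x·R_p) ‖ R_L = 1.485 kΩ.
Loaded-divider output: V_out = 25.4 × 0.3195 = 8.116 V.

V_out ≈ 8.12 V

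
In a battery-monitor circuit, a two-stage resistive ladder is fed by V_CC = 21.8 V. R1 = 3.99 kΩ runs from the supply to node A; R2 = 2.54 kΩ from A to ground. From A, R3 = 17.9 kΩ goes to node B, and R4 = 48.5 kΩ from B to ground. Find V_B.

The second stage (R3 + R4 = 66.40 kΩ) loads node A in parallel with R2.
R2 ‖ (R3+R4) = 2.446 kΩ.
First divider: V_A = V_CC · 2.446/(3.99 + 2.446) = 8.286 V.
Then the unloaded second divider: V_B = V_A × R4/(R3+R4) = 8.286 × 0.7304 = 6.052 V.

V_B ≈ 6.05 V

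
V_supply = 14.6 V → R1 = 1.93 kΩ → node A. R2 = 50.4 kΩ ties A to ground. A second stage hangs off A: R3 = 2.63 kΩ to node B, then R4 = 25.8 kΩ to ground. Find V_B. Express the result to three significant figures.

Node A sees R2 in parallel with the series input of stage 2, R3 + R4 = 28.43 kΩ.
R2 ‖ (R3+R4) = 18.18 kΩ.
So V_A = 14.6 × 0.9040 = 13.20 V.
Stage 2 is unloaded, so V_B = V_A · R4/(R3+R4) = 13.20 × 25.8/28.43 = 11.98 V.

V_B ≈ 12.0 V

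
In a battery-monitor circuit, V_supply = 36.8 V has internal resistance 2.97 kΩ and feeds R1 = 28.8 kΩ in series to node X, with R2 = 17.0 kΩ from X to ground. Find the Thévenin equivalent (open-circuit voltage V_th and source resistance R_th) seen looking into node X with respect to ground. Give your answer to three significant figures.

R1' = 2.97 + 28.8 = 31.77 kΩ (source resistance + R1).
Open-circuit (no load on X): V_th = V_supply · R2/(R1' + R2) = 36.8 × 17.0/(31.77 + 17.0) = 12.83 V.
Zeroing V_supply shorts the top of R1' to ground, so R_th = R1' ‖ R2 = 11.07 kΩ.

V_th ≈ 12.8 V, R_th ≈ 11.1 kΩ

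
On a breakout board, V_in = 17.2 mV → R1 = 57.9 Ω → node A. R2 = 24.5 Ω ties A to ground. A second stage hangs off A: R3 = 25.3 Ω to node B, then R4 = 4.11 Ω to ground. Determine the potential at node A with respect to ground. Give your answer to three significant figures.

The second stage (R3 + R4 = 29.41 Ω) loads node A in parallel with R2.
Effective lower resistance at A: R2 ‖ 29.41 = 13.37 Ω.
So V_A = 17.2 × 0.1875 = 3.226 mV.

V_A ≈ 3.23 mV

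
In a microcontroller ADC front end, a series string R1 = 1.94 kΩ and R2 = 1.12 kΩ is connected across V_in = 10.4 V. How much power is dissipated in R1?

P ≈ 22.4 mW

The common current is I = 10.4/3.060 = 3.399 mA.
P = I²R = 11.55 × 1.94 = 22.41 mW.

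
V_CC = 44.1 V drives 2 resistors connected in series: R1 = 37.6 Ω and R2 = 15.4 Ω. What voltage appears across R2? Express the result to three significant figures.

Total series resistance ΣR = 37.6 + 15.4 = 53.00 Ω.
By the voltage-divider rule, V = 44.1 × 15.40/53.00 = 12.81 V.

V ≈ 12.8 V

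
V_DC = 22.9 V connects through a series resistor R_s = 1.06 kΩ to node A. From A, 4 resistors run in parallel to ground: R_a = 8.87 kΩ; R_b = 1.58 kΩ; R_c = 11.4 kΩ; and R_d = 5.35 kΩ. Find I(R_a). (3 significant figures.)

Parallel bank: R_p = 1/(1/8.87 + 1/1.58 + 1/11.4 + 1/5.35) = 0.9801 kΩ.
Node voltage V_A = V_DC · R_p/(R_s + R_p) = 22.9 × 0.4804 = 11.00 V.
Branch current I = V_A/R_a = 11.00/8.87 = 1.240 mA.
(Check via current divider: I_total = 11.22 mA; share G_k/ΣG = 0.1105 → same result.)

I ≈ 1.24 mA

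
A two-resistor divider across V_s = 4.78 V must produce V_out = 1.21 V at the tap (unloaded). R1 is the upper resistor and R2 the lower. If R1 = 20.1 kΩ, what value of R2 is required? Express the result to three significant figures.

R2 ≈ 6.81 kΩ

The divider ratio is R2/(R1+R2) = 1.21/4.78 = 0.2531.
So R2 = R1 · V_out/(V_s − V_out) = 20.1 × 1.21/(4.78 − 1.21) = 20.1 × 0.3389 = 6.813 kΩ.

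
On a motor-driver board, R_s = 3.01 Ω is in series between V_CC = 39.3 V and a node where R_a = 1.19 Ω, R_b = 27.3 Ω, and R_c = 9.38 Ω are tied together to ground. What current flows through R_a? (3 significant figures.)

I ≈ 8.34 A

Combine the parallel branches: R_p = (1/1.19 + 1/27.3 + 1/9.38)⁻¹ = 1.017 Ω.
V_A by voltage divider: V_A = 39.3 × 1.017/(3.01 + 1.017) = 9.923 V.
Branch current I = V_A/R_a = 9.923/1.19 = 8.339 A.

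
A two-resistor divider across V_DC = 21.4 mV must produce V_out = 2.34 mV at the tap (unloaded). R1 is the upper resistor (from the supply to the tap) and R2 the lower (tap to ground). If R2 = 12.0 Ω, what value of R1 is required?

R1 ≈ 97.7 Ω

Required fraction k = V_out/V_DC = 0.1093.
R1 = R2·(1/k − 1) = 12.0 × 8.145 = 97.74 Ω.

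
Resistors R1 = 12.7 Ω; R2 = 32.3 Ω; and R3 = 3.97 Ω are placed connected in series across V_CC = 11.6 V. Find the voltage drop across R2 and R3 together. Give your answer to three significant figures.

Total series resistance ΣR = 12.7 + 32.3 + 3.97 = 48.97 Ω.
R_{R2..R3} = 32.3 + 3.97 = 36.27 Ω.
Voltage divider: V = V_CC · (36.27 / 48.97) = 11.6 × 0.7407 = 8.592 V.

V ≈ 8.59 V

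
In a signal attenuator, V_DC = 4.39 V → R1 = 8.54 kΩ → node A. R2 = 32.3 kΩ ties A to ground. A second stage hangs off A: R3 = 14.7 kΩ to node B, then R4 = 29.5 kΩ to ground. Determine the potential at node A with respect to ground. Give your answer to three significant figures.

The second stage (R3 + R4 = 44.20 kΩ) loads node A in parallel with R2.
Effective lower resistance at A: R2 ‖ 44.20 = 18.66 kΩ.
First divider: V_A = V_DC · 18.66/(8.54 + 18.66) = 3.012 V.

V_A ≈ 3.01 V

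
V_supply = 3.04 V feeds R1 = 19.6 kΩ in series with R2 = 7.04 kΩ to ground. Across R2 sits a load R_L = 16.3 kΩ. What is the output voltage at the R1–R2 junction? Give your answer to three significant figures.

R2 ‖ R_L = (7.04 × 16.3)/(7.04 + 16.3) = 4.917 kΩ.
Now apply the divider: V_out = 3.04 × 0.2005 = 0.6096 V.

V_out ≈ 0.610 V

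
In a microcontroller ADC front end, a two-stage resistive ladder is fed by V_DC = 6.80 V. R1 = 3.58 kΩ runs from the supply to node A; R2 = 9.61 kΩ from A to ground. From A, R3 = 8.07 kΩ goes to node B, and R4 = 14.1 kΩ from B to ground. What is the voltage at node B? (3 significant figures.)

V_B ≈ 2.82 V

The second stage (R3 + R4 = 22.17 kΩ) loads node A in parallel with R2.
R2 ‖ (R3+R4) = 6.704 kΩ.
So V_A = 6.80 × 0.6519 = 4.433 V.
Stage 2 is unloaded, so V_B = V_A · R4/(R3+R4) = 4.433 × 14.1/22.17 = 2.819 V.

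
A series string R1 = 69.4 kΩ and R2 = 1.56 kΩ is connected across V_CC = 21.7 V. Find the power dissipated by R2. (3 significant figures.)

P ≈ 0.146 mW

The common current is I = 21.7/70.96 = 0.3058 mA.
P(R2) = I²·R2 = (0.3058)² × 1.56 = 0.1459 mW.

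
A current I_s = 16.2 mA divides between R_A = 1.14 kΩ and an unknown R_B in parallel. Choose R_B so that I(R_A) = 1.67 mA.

R_B ≈ 0.131 kΩ

In a two-way split, I_A/I_s = R_B/(R_A + R_B).
1.67/16.2 = R_B/(R_A + R_B) → R_B = R_A · (0.1031)/(1 − 0.1031) = 1.14 × 0.1149 = 0.1310 kΩ.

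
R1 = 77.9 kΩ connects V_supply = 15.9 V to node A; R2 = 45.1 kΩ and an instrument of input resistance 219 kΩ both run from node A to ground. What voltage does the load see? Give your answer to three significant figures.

R2 ‖ R_L = (45.1 × 219)/(45.1 + 219) = 37.40 kΩ.
Then V_out = V_supply · R2'/(R1 + R2') = 15.9 × 37.40/115.3 = 5.157 V.

V_out ≈ 5.16 V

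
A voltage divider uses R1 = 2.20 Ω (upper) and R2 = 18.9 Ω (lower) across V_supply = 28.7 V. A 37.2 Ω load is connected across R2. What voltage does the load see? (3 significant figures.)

First combine the lower leg with the load: R2 ‖ R_L = 12.53 Ω.
Voltage divider with the loaded lower leg: V_out = 28.7 × 12.53/(2.20 + 12.53) = 28.7 × 0.8507 = 24.41 V.

V_out ≈ 24.4 V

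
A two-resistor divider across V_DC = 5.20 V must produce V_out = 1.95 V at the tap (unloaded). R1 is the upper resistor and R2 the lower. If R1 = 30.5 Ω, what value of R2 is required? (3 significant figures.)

R2 ≈ 18.3 Ω

V_out/V_DC = R2/(R1+R2) = 0.3750.
R2 = R1 · 0.3750/(1 − 0.3750) = 18.30 Ω.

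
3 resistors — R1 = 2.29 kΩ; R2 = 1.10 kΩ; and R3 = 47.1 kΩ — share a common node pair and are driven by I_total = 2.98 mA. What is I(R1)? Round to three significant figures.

ΣG = 1/2.29 + 1/1.10 + 1/47.1 = 1.367.
R1 takes the fraction G_k/ΣG = 0.4367/1.367 = 0.3194, so I = 2.98 × 0.3194 = 0.9519 mA.

I ≈ 0.952 mA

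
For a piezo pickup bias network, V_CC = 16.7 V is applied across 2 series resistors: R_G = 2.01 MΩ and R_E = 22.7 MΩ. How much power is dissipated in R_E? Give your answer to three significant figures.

The common current is I = 16.7/24.71 = 0.6758 µA.
P(R_E) = I²·R_E = (0.6758)² × 22.7 = 10.37 µW.

P ≈ 10.4 µW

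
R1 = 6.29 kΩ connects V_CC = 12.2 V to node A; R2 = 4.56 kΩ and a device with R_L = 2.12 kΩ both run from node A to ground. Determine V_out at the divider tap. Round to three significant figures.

R2 ‖ R_L = (4.56 × 2.12)/(4.56 + 2.12) = 1.447 kΩ.
Then V_out = V_CC · R2'/(R1 + R2') = 12.2 × 1.447/7.737 = 2.282 V.

V_out ≈ 2.28 V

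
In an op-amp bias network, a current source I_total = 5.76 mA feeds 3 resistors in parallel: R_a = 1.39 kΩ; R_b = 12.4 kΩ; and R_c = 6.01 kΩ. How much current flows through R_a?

ΣG = 1/1.39 + 1/12.4 + 1/6.01 = 0.9665.
Current divider: I(R_a) = I_total · G_k/ΣG = 5.76 × (0.7194/0.9665) = 5.76 × 0.7444 = 4.288 mA.

I ≈ 4.29 mA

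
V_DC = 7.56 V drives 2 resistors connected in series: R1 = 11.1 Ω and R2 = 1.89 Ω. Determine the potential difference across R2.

V ≈ 1.10 V

Series total: ΣR = 11.1 + 1.89 = 12.99 Ω.
Voltage divider: V = V_DC · (1.890 / 12.99) = 7.56 × 0.1455 = 1.100 V.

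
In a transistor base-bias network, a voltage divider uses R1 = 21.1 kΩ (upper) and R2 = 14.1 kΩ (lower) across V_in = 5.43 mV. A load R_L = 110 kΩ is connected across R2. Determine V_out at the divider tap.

R2 ‖ R_L = (14.1 × 110)/(14.1 + 110) = 12.50 kΩ.
Voltage divider with the loaded lower leg: V_out = 5.43 × 12.50/(21.1 + 12.50) = 5.43 × 0.3720 = 2.020 mV.

V_out ≈ 2.02 mV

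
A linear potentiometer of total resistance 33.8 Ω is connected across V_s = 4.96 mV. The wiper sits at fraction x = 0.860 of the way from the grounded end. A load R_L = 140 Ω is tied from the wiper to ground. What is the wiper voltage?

V_out ≈ 4.15 mV

Lower segment x·R_p = 29.07 Ω; upper segment (1−x)·R_p = 4.732 Ω.
(x·R_p) ‖ R_L = 24.07 Ω.
V_out = 4.96 × 24.07/(4.732 + 24.07) = 4.145 mV.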